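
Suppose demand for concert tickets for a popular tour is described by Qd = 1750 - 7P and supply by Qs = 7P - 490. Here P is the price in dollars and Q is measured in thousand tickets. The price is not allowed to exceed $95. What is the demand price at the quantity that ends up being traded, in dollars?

225

Without the control the market clears where 1750 - 7P = 7P - 490, i.e. P* = 160 and Q* = 630.
Since 95 < 160, the ceiling is binding.
At P = 95: Qd = 1750 - 7·95 = 1085 and Qs = 7·95 - 490 = 175.
Only 175 units reach the market. On the demand curve, the marginal buyer's willingness to pay at Q = 175 is (1750 - 175)/7 = 225.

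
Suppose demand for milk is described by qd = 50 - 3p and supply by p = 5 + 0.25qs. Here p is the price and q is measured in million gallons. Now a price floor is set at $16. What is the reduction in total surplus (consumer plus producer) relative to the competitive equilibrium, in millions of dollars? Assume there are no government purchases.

Rearranging supply gives qs = 4p - 20. Setting quantity demanded equal to quantity supplied, 50 - 3p = 4p - 20, gives p* = 10 and q* = 20.
Because the floor (16) lies above the market-clearing price, it is binding.
At p = 16: qd = 50 - 3·16 = 2 and qs = 4·16 - 20 = 44.
Quantity traded falls to 2. At q = 2 the demand price is (50 - 2)/3 = 16 and the supply price is (20 + 2)/4 = 5.5.
Deadweight loss = ½ · (16 - 5.5) · (20 - 2) = ½ · 10.5 · 18 = 94.5.

94.5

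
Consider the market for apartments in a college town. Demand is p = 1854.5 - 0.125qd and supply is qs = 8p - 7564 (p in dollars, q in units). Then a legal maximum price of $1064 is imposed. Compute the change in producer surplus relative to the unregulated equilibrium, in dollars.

-770112

Rearranging demand gives qd = 14836 - 8p. Without the control the market clears where 14836 - 8p = 8p - 7564, i.e. p* = 1400 and q* = 3636.
Since 1064 < 1400, the ceiling is binding.
At p = 1064: qd = 14836 - 8·1064 = 6324 and qs = 8·1064 - 7564 = 948.
Producer surplus without the control is ½ · (1400 - 945.5) · 3636 = 826281.
With the ceiling, producers sell 948 units at 1064, so PS = ½ · (1064 - 945.5) · 948 = 56169.
Change in producer surplus = 56169 - 826281 = -770112.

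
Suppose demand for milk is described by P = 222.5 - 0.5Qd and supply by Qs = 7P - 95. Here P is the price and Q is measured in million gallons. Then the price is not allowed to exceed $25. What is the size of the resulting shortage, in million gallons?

Rearranging demand gives Qd = 445 - 2P. Without the control the market clears where 445 - 2P = 7P - 95, i.e. P* = 60 and Q* = 325.
Because the ceiling (25) lies below the market-clearing price, it is binding.
At P = 25: Qd = 445 - 2·25 = 395 and Qs = 7·25 - 95 = 80.
Shortage = Qd - Qs = 395 - 80 = 315.

315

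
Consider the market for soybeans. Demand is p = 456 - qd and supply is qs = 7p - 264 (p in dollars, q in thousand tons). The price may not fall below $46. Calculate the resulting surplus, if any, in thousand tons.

Rearranging demand gives qd = 456 - p. Without the control the market clears where 456 - p = 7p - 264, i.e. p* = 90 and q* = 366.
Since 46 is below p* = 90, the floor does not bind and the free-market outcome prevails.
Since the control does not bind, there is no surplus.

0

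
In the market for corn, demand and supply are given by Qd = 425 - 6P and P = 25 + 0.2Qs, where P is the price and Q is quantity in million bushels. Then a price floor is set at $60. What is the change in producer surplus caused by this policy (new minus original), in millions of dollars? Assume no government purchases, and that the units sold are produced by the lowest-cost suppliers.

290

Rearranging supply gives Qs = 5P - 125. Without the control the market clears where 425 - 6P = 5P - 125, i.e. P* = 50 and Q* = 125.
Because the floor (60) lies above the market-clearing price, it is binding.
At P = 60: Qd = 425 - 6·60 = 65 and Qs = 5·60 - 125 = 175.
Producer surplus without the control is ½ · (50 - 25) · 125 = 1562.5.
With the floor, 65 units are sold at 60. The supply price at Q = 65 is 38, so PS = ½ · [(60 - 25) + (60 - 38)] · 65 = 1852.5.
Change in producer surplus = 1852.5 - 1562.5 = 290.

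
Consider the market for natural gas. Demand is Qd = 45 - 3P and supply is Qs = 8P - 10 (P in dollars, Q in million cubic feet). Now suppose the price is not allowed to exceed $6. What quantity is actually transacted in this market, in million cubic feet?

In a free market, 45 - 3P = 8P - 10 gives the equilibrium P* = 5, Q* = 30.
The ceiling of 6 is above the equilibrium price 5, so it is not binding; the market clears at P* = 5, Q* = 30.

30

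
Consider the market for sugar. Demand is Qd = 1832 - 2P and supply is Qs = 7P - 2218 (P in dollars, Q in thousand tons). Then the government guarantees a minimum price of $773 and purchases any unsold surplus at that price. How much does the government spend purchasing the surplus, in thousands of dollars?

Without the control the market clears where 1832 - 2P = 7P - 2218, i.e. P* = 450 and Q* = 932.
Because the floor (773) lies above the market-clearing price, it is binding.
At P = 773: Qd = 1832 - 2·773 = 286 and Qs = 7·773 - 2218 = 3193.
Surplus = Qs - Qd = 2907.
Government expenditure = surplus × support price = 2907 × 773 = 2247111.

2247111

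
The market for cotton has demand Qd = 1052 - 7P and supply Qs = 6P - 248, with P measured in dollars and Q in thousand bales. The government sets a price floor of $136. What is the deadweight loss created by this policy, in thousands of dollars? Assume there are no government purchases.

9828

In a free market, 1052 - 7P = 6P - 248 gives the equilibrium P* = 100, Q* = 352.
Because the floor (136) lies above the market-clearing price, it is binding.
At P = 136: Qd = 1052 - 7·136 = 100 and Qs = 6·136 - 248 = 568.
Quantity traded falls to 100. At Q = 100 the demand price is (1052 - 100)/7 = 136 and the supply price is (248 + 100)/6 = 58.
Deadweight loss = ½ · (136 - 58) · (352 - 100) = ½ · 78 · 252 = 9828.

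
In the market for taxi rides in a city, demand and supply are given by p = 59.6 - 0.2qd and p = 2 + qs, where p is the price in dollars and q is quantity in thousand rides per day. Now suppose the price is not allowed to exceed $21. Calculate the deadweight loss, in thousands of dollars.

Rearranging demand gives qd = 298 - 5p; rearranging supply gives qs = p - 2. Without the control the market clears where 298 - 5p = p - 2, i.e. p* = 50 and q* = 48.
The ceiling of 21 is below the equilibrium price 50, so it binds.
At p = 21: qd = 298 - 5·21 = 193 and qs = 21 - 2 = 19.
Quantity traded falls to 19. At q = 19 the demand price is (298 - 19)/5 = 55.8 and the supply price is 2 + 19 = 21.
Deadweight loss = ½ · (55.8 - 21) · (48 - 19) = ½ · 34.8 · 29 = 504.6.

504.6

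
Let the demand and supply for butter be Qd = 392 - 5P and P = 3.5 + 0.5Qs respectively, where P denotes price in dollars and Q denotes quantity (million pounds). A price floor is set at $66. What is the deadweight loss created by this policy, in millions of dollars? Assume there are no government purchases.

708.75

Rearranging supply gives Qs = 2P - 7. Without the control the market clears where 392 - 5P = 2P - 7, i.e. P* = 57 and Q* = 107.
The floor of 66 is above the equilibrium price 57, so it binds.
At P = 66: Qd = 392 - 5·66 = 62 and Qs = 2·66 - 7 = 125.
Quantity traded falls to 62. At Q = 62 the demand price is (392 - 62)/5 = 66 and the supply price is (7 + 62)/2 = 34.5.
Deadweight loss = ½ · (66 - 34.5) · (107 - 62) = ½ · 31.5 · 45 = 708.75.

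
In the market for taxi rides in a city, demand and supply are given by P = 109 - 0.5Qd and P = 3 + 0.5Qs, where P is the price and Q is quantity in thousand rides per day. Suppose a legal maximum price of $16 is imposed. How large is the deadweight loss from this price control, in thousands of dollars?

Rearranging demand gives Qd = 218 - 2P; rearranging supply gives Qs = 2P - 6. Equilibrium: 218 - 2P = 2P - 6, so 224 = 4P and P* = 56, Q* = 106.
Since 16 < 56, the ceiling is binding.
At P = 16: Qd = 218 - 2·16 = 186 and Qs = 2·16 - 6 = 26.
Quantity traded falls to 26. At Q = 26 the demand price is (218 - 26)/2 = 96 and the supply price is (6 + 26)/2 = 16.
Deadweight loss = ½ · (96 - 16) · (106 - 26) = ½ · 80 · 80 = 3200.

3200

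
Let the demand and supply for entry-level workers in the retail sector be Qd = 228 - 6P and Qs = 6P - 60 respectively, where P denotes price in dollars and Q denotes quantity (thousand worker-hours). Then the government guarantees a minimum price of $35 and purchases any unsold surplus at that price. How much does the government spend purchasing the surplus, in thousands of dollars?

4620

Equilibrium: 228 - 6P = 6P - 60, so 288 = 12P and P* = 24, Q* = 84.
Since 35 > 24, the floor is binding.
At P = 35: Qd = 228 - 6·35 = 18 and Qs = 6·35 - 60 = 150.
Surplus = Qs - Qd = 132.
Government expenditure = surplus × support price = 132 × 35 = 4620.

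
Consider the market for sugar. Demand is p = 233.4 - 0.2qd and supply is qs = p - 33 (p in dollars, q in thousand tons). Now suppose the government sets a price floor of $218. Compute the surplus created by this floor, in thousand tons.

Rearranging demand gives qd = 1167 - 5p. In a free market, 1167 - 5p = p - 33 gives the equilibrium p* = 200, q* = 167.
The floor of 218 is above the equilibrium price 200, so it binds.
At p = 218: qd = 1167 - 5·218 = 77 and qs = 218 - 33 = 185.
Surplus = qs - qd = 185 - 77 = 108.

108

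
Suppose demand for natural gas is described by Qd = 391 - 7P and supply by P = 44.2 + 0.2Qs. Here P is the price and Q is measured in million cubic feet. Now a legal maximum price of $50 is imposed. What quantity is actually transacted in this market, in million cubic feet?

29

Rearranging supply gives Qs = 5P - 221. In a free market, 391 - 7P = 5P - 221 gives the equilibrium P* = 51, Q* = 34.
Since 50 < 51, the ceiling is binding.
At P = 50: Qd = 391 - 7·50 = 41 and Qs = 5·50 - 221 = 29.
The quantity actually transacted is the short side, supply: 29.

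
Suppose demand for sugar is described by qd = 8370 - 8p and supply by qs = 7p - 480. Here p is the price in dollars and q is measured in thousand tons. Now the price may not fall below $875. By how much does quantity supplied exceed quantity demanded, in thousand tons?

Equilibrium: 8370 - 8p = 7p - 480, so 8850 = 15p and p* = 590, q* = 3650.
Because the floor (875) lies above the market-clearing price, it is binding.
At p = 875: qd = 8370 - 8·875 = 1370 and qs = 7·875 - 480 = 5645.
Surplus = qs - qd = 5645 - 1370 = 4275.

4275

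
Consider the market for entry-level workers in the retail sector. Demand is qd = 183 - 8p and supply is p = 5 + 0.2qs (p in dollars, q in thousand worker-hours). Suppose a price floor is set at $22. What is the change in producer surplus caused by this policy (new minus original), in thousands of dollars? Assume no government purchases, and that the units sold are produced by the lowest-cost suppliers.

-188.4

Rearranging supply gives qs = 5p - 25. Without the control the market clears where 183 - 8p = 5p - 25, i.e. p* = 16 and q* = 55.
Because the floor (22) lies above the market-clearing price, it is binding.
At p = 22: qd = 183 - 8·22 = 7 and qs = 5·22 - 25 = 85.
Producer surplus without the control is ½ · (16 - 5) · 55 = 302.5.
With the floor, 7 units are sold at 22. The supply price at q = 7 is 6.4, so PS = ½ · [(22 - 5) + (22 - 6.4)] · 7 = 114.1.
Change in producer surplus = 114.1 - 302.5 = -188.4.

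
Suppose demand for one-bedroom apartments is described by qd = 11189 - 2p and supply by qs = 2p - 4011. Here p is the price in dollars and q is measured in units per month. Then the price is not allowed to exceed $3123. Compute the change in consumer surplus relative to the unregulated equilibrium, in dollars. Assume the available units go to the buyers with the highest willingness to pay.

In a free market, 11189 - 2p = 2p - 4011 gives the equilibrium p* = 3800, q* = 3589.
The ceiling of 3123 is below the equilibrium price 3800, so it binds.
At p = 3123: qd = 11189 - 2·3123 = 4943 and qs = 2·3123 - 4011 = 2235.
Consumer surplus without the control is ½ · (5594.5 - 3800) · 3589 = 3220230.25.
With the ceiling, 2235 units are sold at 3123 (assume they go to the highest-value buyers). The demand price at q = 2235 is 4477, so CS = ½ · [(5594.5 - 3123) + (4477 - 3123)] · 2235 = 4274996.25.
Change in consumer surplus = 4274996.25 - 3220230.25 = 1054766.

1054766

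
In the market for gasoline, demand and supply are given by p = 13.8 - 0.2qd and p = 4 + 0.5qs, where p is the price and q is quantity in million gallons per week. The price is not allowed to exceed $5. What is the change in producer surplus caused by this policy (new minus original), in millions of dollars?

Rearranging demand gives qd = 69 - 5p; rearranging supply gives qs = 2p - 8. Without the control the market clears where 69 - 5p = 2p - 8, i.e. p* = 11 and q* = 14.
Since 5 < 11, the ceiling is binding.
At p = 5: qd = 69 - 5·5 = 44 and qs = 2·5 - 8 = 2.
Producer surplus without the control is ½ · (11 - 4) · 14 = 49.
With the ceiling, producers sell 2 units at 5, so PS = ½ · (5 - 4) · 2 = 1.
Change in producer surplus = 1 - 49 = -48.

-48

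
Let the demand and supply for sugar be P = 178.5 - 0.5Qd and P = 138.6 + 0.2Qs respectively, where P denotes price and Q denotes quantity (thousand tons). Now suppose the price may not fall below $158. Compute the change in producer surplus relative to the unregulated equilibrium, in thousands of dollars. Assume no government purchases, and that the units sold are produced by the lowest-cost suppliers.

302.4

Rearranging demand gives Qd = 357 - 2P; rearranging supply gives Qs = 5P - 693. Setting quantity demanded equal to quantity supplied, 357 - 2P = 5P - 693, gives P* = 150 and Q* = 57.
Since 158 > 150, the floor is binding.
At P = 158: Qd = 357 - 2·158 = 41 and Qs = 5·158 - 693 = 97.
Producer surplus without the control is ½ · (150 - 138.6) · 57 = 324.9.
With the floor, 41 units are sold at 158. The supply price at Q = 41 is 146.8, so PS = ½ · [(158 - 138.6) + (158 - 146.8)] · 41 = 627.3.
Change in producer surplus = 627.3 - 324.9 = 302.4.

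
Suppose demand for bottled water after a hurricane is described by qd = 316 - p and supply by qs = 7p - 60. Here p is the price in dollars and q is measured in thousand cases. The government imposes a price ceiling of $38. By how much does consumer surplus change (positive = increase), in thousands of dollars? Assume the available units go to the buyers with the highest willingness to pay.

-130.5

In a free market, 316 - p = 7p - 60 gives the equilibrium p* = 47, q* = 269.
Since 38 < 47, the ceiling is binding.
At p = 38: qd = 316 - 38 = 278 and qs = 7·38 - 60 = 206.
Consumer surplus without the control is ½ · (316 - 47) · 269 = 36180.5.
With the ceiling, 206 units are sold at 38 (assume they go to the highest-value buyers). The demand price at q = 206 is 110, so CS = ½ · [(316 - 38) + (110 - 38)] · 206 = 36050.
Change in consumer surplus = 36050 - 36180.5 = -130.5.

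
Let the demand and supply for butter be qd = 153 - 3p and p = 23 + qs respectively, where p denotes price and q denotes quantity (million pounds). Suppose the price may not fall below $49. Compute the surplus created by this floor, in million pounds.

Rearranging supply gives qs = p - 23. In a free market, 153 - 3p = p - 23 gives the equilibrium p* = 44, q* = 21.
The floor of 49 is above the equilibrium price 44, so it binds.
At p = 49: qd = 153 - 3·49 = 6 and qs = 49 - 23 = 26.
Surplus = qs - qd = 26 - 6 = 20.

20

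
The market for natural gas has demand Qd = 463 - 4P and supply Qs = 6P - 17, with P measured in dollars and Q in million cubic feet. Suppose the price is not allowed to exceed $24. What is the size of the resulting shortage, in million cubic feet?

Without the control the market clears where 463 - 4P = 6P - 17, i.e. P* = 48 and Q* = 271.
Since 24 < 48, the ceiling is binding.
At P = 24: Qd = 463 - 4·24 = 367 and Qs = 6·24 - 17 = 127.
Shortage = Qd - Qs = 367 - 127 = 240.

240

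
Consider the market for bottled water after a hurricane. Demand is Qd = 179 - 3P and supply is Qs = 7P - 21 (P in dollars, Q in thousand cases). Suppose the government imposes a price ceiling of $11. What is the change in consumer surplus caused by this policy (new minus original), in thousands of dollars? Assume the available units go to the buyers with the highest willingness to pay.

-157.5

Setting quantity demanded equal to quantity supplied, 179 - 3P = 7P - 21, gives P* = 20 and Q* = 119.
Since 11 < 20, the ceiling is binding.
At P = 11: Qd = 179 - 3·11 = 146 and Qs = 7·11 - 21 = 56.
Consumer surplus without the control is ½ · (179/3 - 20) · 119 = 14161/6.
With the ceiling, 56 units are sold at 11 (assume they go to the highest-value buyers). The demand price at Q = 56 is 41, so CS = ½ · [(179/3 - 11) + (41 - 11)] · 56 = 6608/3.
Change in consumer surplus = 6608/3 - 14161/6 = -157.5.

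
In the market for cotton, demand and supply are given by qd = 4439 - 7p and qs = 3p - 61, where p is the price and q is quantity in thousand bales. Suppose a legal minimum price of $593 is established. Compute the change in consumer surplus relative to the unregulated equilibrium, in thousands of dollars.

-112755.5

Equilibrium: 4439 - 7p = 3p - 61, so 4500 = 10p and p* = 450, q* = 1289.
The floor of 593 is above the equilibrium price 450, so it binds.
At p = 593: qd = 4439 - 7·593 = 288 and qs = 3·593 - 61 = 1718.
Consumer surplus without the control is ½ · (4439/7 - 450) · 1289 = 1661521/14.
With the floor, consumers buy 288 units at 593, so CS = ½ · (4439/7 - 593) · 288 = 41472/7.
Change in consumer surplus = 41472/7 - 1661521/14 = -112755.5.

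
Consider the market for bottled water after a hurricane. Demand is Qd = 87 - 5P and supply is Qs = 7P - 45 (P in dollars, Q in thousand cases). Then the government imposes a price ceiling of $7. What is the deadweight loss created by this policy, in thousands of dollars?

In a free market, 87 - 5P = 7P - 45 gives the equilibrium P* = 11, Q* = 32.
Since 7 < 11, the ceiling is binding.
At P = 7: Qd = 87 - 5·7 = 52 and Qs = 7·7 - 45 = 4.
Quantity traded falls to 4. At Q = 4 the demand price is (87 - 4)/5 = 16.6 and the supply price is (45 + 4)/7 = 7.
Deadweight loss = ½ · (16.6 - 7) · (32 - 4) = ½ · 9.6 · 28 = 134.4.

134.4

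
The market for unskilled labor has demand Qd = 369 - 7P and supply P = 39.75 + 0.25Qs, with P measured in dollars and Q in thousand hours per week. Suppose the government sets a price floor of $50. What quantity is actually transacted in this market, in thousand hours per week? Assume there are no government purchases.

19

Rearranging supply gives Qs = 4P - 159. In a free market, 369 - 7P = 4P - 159 gives the equilibrium P* = 48, Q* = 33.
Since 50 > 48, the floor is binding.
At P = 50: Qd = 369 - 7·50 = 19 and Qs = 4·50 - 159 = 41.
The quantity actually transacted is the short side, demand: 19.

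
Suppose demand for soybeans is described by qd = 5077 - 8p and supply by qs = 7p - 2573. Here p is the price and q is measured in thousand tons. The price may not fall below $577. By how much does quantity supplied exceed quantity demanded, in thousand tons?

1005

In a free market, 5077 - 8p = 7p - 2573 gives the equilibrium p* = 510, q* = 997.
The floor of 577 is above the equilibrium price 510, so it binds.
At p = 577: qd = 5077 - 8·577 = 461 and qs = 7·577 - 2573 = 1466.
Surplus = qs - qd = 1466 - 461 = 1005.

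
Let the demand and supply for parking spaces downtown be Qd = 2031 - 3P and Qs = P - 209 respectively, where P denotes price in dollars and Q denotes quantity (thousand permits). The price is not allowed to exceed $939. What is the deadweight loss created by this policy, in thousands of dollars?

In a free market, 2031 - 3P = P - 209 gives the equilibrium P* = 560, Q* = 351.
Since 939 is above P* = 560, the ceiling does not bind and the free-market outcome prevails.
Since the control does not bind, no trades are prevented and deadweight loss is zero.

0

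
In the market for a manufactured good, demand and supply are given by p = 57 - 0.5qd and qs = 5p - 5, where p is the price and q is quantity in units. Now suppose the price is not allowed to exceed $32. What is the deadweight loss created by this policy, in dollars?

Rearranging demand gives qd = 114 - 2p. Setting quantity demanded equal to quantity supplied, 114 - 2p = 5p - 5, gives p* = 17 and q* = 80.
Since 32 is above p* = 17, the ceiling does not bind and the free-market outcome prevails.
Since the control does not bind, no trades are prevented and deadweight loss is zero.

0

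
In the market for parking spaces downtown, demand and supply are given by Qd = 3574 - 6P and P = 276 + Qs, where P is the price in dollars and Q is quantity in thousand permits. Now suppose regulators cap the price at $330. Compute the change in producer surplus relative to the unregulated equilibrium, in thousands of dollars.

-36080

Rearranging supply gives Qs = P - 276. Setting quantity demanded equal to quantity supplied, 3574 - 6P = P - 276, gives P* = 550 and Q* = 274.
Since 330 < 550, the ceiling is binding.
At P = 330: Qd = 3574 - 6·330 = 1594 and Qs = 330 - 276 = 54.
Producer surplus without the control is ½ · (550 - 276) · 274 = 37538.
With the ceiling, producers sell 54 units at 330, so PS = ½ · (330 - 276) · 54 = 1458.
Change in producer surplus = 1458 - 37538 = -36080.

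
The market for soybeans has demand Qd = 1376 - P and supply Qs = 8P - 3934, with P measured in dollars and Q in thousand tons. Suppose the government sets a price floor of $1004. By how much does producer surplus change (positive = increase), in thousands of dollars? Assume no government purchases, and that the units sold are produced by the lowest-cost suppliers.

143295.75

Setting quantity demanded equal to quantity supplied, 1376 - P = 8P - 3934, gives P* = 590 and Q* = 786.
Since 1004 > 590, the floor is binding.
At P = 1004: Qd = 1376 - 1004 = 372 and Qs = 8·1004 - 3934 = 4098.
Producer surplus without the control is ½ · (590 - 491.75) · 786 = 38612.25.
With the floor, 372 units are sold at 1004. The supply price at Q = 372 is 538.25, so PS = ½ · [(1004 - 491.75) + (1004 - 538.25)] · 372 = 181908.
Change in producer surplus = 181908 - 38612.25 = 143295.75.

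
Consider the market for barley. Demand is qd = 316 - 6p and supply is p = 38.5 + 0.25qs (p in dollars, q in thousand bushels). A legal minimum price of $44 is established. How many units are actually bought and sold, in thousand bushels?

Rearranging supply gives qs = 4p - 154. Equilibrium: 316 - 6p = 4p - 154, so 470 = 10p and p* = 47, q* = 34.
Since 44 is below p* = 47, the floor does not bind and the free-market outcome prevails.

34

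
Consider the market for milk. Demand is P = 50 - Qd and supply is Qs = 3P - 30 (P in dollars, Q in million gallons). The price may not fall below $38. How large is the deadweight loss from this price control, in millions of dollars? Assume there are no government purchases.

Rearranging demand gives Qd = 50 - P. In a free market, 50 - P = 3P - 30 gives the equilibrium P* = 20, Q* = 30.
The floor of 38 is above the equilibrium price 20, so it binds.
At P = 38: Qd = 50 - 38 = 12 and Qs = 3·38 - 30 = 84.
Quantity traded falls to 12. At Q = 12 the demand price is 50 - 12 = 38 and the supply price is (30 + 12)/3 = 14.
Deadweight loss = ½ · (38 - 14) · (30 - 12) = ½ · 24 · 18 = 216.

216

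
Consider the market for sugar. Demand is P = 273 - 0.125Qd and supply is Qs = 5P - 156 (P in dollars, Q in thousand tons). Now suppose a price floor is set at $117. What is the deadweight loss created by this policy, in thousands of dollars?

0

Rearranging demand gives Qd = 2184 - 8P. In a free market, 2184 - 8P = 5P - 156 gives the equilibrium P* = 180, Q* = 744.
Since 117 is below P* = 180, the floor does not bind and the free-market outcome prevails.
Since the control does not bind, no trades are prevented and deadweight loss is zero.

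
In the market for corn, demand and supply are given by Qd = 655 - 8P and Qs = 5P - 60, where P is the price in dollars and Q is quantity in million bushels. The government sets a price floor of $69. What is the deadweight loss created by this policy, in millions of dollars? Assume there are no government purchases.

2038.4

In a free market, 655 - 8P = 5P - 60 gives the equilibrium P* = 55, Q* = 215.
The floor of 69 is above the equilibrium price 55, so it binds.
At P = 69: Qd = 655 - 8·69 = 103 and Qs = 5·69 - 60 = 285.
Quantity traded falls to 103. At Q = 103 the demand price is (655 - 103)/8 = 69 and the supply price is (60 + 103)/5 = 32.6.
Deadweight loss = ½ · (69 - 32.6) · (215 - 103) = ½ · 36.4 · 112 = 2038.4.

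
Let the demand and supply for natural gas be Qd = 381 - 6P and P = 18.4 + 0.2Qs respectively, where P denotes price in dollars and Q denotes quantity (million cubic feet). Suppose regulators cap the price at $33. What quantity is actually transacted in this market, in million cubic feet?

73

Rearranging supply gives Qs = 5P - 92. Equilibrium: 381 - 6P = 5P - 92, so 473 = 11P and P* = 43, Q* = 123.
The ceiling of 33 is below the equilibrium price 43, so it binds.
At P = 33: Qd = 381 - 6·33 = 183 and Qs = 5·33 - 92 = 73.
The quantity actually transacted is the short side, supply: 73.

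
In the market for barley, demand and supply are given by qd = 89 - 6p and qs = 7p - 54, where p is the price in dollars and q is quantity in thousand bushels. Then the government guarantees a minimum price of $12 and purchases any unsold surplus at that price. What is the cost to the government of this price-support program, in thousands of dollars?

156

Equilibrium: 89 - 6p = 7p - 54, so 143 = 13p and p* = 11, q* = 23.
Because the floor (12) lies above the market-clearing price, it is binding.
At p = 12: qd = 89 - 6·12 = 17 and qs = 7·12 - 54 = 30.
Surplus = qs - qd = 13.
Government expenditure = surplus × support price = 13 × 12 = 156.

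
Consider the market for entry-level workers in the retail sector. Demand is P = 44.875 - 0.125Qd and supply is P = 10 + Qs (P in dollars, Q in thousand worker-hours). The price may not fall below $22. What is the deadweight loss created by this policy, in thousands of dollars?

Rearranging demand gives Qd = 359 - 8P; rearranging supply gives Qs = P - 10. In a free market, 359 - 8P = P - 10 gives the equilibrium P* = 41, Q* = 31.
The floor of 22 is below the equilibrium price 41, so it is not binding; the market clears at P* = 41, Q* = 31.
Since the control does not bind, no trades are prevented and deadweight loss is zero.

0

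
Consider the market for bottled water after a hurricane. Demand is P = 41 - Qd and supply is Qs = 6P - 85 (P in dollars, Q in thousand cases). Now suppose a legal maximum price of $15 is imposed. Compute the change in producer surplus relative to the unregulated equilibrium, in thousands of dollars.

Rearranging demand gives Qd = 41 - P. Setting quantity demanded equal to quantity supplied, 41 - P = 6P - 85, gives P* = 18 and Q* = 23.
The ceiling of 15 is below the equilibrium price 18, so it binds.
At P = 15: Qd = 41 - 15 = 26 and Qs = 6·15 - 85 = 5.
Producer surplus without the control is ½ · (18 - 85/6) · 23 = 529/12.
With the ceiling, producers sell 5 units at 15, so PS = ½ · (15 - 85/6) · 5 = 25/12.
Change in producer surplus = 25/12 - 529/12 = -42.

-42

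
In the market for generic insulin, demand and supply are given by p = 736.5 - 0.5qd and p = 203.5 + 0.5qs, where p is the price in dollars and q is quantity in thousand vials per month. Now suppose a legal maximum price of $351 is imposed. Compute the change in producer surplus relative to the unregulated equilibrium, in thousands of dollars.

-49266

Rearranging demand gives qd = 1473 - 2p; rearranging supply gives qs = 2p - 407. In a free market, 1473 - 2p = 2p - 407 gives the equilibrium p* = 470, q* = 533.
The ceiling of 351 is below the equilibrium price 470, so it binds.
At p = 351: qd = 1473 - 2·351 = 771 and qs = 2·351 - 407 = 295.
Producer surplus without the control is ½ · (470 - 203.5) · 533 = 71022.25.
With the ceiling, producers sell 295 units at 351, so PS = ½ · (351 - 203.5) · 295 = 21756.25.
Change in producer surplus = 21756.25 - 71022.25 = -49266.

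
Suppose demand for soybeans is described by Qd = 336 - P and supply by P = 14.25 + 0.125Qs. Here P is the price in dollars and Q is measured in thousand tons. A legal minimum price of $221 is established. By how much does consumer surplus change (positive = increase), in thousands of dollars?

Rearranging supply gives Qs = 8P - 114. Setting quantity demanded equal to quantity supplied, 336 - P = 8P - 114, gives P* = 50 and Q* = 286.
Because the floor (221) lies above the market-clearing price, it is binding.
At P = 221: Qd = 336 - 221 = 115 and Qs = 8·221 - 114 = 1654.
Consumer surplus without the control is ½ · (336 - 50) · 286 = 40898.
With the floor, consumers buy 115 units at 221, so CS = ½ · (336 - 221) · 115 = 6612.5.
Change in consumer surplus = 6612.5 - 40898 = -34285.5.

-34285.5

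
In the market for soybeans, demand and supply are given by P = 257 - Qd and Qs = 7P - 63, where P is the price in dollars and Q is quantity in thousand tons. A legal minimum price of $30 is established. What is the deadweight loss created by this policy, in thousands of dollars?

Rearranging demand gives Qd = 257 - P. Setting quantity demanded equal to quantity supplied, 257 - P = 7P - 63, gives P* = 40 and Q* = 217.
The floor of 30 is below the equilibrium price 40, so it is not binding; the market clears at P* = 40, Q* = 217.
Since the control does not bind, no trades are prevented and deadweight loss is zero.

0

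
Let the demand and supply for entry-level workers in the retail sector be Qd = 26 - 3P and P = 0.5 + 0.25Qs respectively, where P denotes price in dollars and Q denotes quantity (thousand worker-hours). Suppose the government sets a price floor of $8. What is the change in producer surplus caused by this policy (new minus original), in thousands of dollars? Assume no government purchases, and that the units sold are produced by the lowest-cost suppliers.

Rearranging supply gives Qs = 4P - 2. In a free market, 26 - 3P = 4P - 2 gives the equilibrium P* = 4, Q* = 14.
Because the floor (8) lies above the market-clearing price, it is binding.
At P = 8: Qd = 26 - 3·8 = 2 and Qs = 4·8 - 2 = 30.
Producer surplus without the control is ½ · (4 - 0.5) · 14 = 24.5.
With the floor, 2 units are sold at 8. The supply price at Q = 2 is 1, so PS = ½ · [(8 - 0.5) + (8 - 1)] · 2 = 14.5.
Change in producer surplus = 14.5 - 24.5 = -10.

-10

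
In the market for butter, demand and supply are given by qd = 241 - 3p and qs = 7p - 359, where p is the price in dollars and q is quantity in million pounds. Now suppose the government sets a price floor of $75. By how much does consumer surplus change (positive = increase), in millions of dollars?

-577.5

Without the control the market clears where 241 - 3p = 7p - 359, i.e. p* = 60 and q* = 61.
Because the floor (75) lies above the market-clearing price, it is binding.
At p = 75: qd = 241 - 3·75 = 16 and qs = 7·75 - 359 = 166.
Consumer surplus without the control is ½ · (241/3 - 60) · 61 = 3721/6.
With the floor, consumers buy 16 units at 75, so CS = ½ · (241/3 - 75) · 16 = 128/3.
Change in consumer surplus = 128/3 - 3721/6 = -577.5.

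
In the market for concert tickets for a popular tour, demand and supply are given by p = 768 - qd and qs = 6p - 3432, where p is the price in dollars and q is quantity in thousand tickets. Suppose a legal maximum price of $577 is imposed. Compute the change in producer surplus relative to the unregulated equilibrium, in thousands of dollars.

Rearranging demand gives qd = 768 - p. Without the control the market clears where 768 - p = 6p - 3432, i.e. p* = 600 and q* = 168.
Since 577 < 600, the ceiling is binding.
At p = 577: qd = 768 - 577 = 191 and qs = 6·577 - 3432 = 30.
Producer surplus without the control is ½ · (600 - 572) · 168 = 2352.
With the ceiling, producers sell 30 units at 577, so PS = ½ · (577 - 572) · 30 = 75.
Change in producer surplus = 75 - 2352 = -2277.

-2277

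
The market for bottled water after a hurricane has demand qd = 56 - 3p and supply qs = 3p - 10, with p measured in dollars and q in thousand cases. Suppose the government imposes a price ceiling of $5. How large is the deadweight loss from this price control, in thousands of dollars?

Without the control the market clears where 56 - 3p = 3p - 10, i.e. p* = 11 and q* = 23.
The ceiling of 5 is below the equilibrium price 11, so it binds.
At p = 5: qd = 56 - 3·5 = 41 and qs = 3·5 - 10 = 5.
Quantity traded falls to 5. At q = 5 the demand price is (56 - 5)/3 = 17 and the supply price is (10 + 5)/3 = 5.
Deadweight loss = ½ · (17 - 5) · (23 - 5) = ½ · 12 · 18 = 108.

108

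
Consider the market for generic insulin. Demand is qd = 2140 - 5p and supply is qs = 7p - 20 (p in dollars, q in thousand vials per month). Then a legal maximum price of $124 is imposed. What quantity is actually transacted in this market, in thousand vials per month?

848

Setting quantity demanded equal to quantity supplied, 2140 - 5p = 7p - 20, gives p* = 180 and q* = 1240.
Because the ceiling (124) lies below the market-clearing price, it is binding.
At p = 124: qd = 2140 - 5·124 = 1520 and qs = 7·124 - 20 = 848.
The quantity actually transacted is the short side, supply: 848.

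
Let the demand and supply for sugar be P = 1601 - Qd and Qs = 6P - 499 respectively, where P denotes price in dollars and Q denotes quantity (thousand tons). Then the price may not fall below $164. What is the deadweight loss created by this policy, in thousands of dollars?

0

Rearranging demand gives Qd = 1601 - P. Without the control the market clears where 1601 - P = 6P - 499, i.e. P* = 300 and Q* = 1301.
Since 164 is below P* = 300, the floor does not bind and the free-market outcome prevails.
Since the control does not bind, no trades are prevented and deadweight loss is zero.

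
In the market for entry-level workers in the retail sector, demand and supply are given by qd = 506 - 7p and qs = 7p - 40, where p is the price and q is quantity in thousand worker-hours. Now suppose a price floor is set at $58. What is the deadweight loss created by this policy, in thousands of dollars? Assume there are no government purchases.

2527

Equilibrium: 506 - 7p = 7p - 40, so 546 = 14p and p* = 39, q* = 233.
The floor of 58 is above the equilibrium price 39, so it binds.
At p = 58: qd = 506 - 7·58 = 100 and qs = 7·58 - 40 = 366.
Quantity traded falls to 100. At q = 100 the demand price is (506 - 100)/7 = 58 and the supply price is (40 + 100)/7 = 20.
Deadweight loss = ½ · (58 - 20) · (233 - 100) = ½ · 38 · 133 = 2527.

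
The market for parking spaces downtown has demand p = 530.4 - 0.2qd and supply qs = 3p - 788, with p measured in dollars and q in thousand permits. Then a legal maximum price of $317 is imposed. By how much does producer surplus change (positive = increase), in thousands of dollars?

Rearranging demand gives qd = 2652 - 5p. In a free market, 2652 - 5p = 3p - 788 gives the equilibrium p* = 430, q* = 502.
Since 317 < 430, the ceiling is binding.
At p = 317: qd = 2652 - 5·317 = 1067 and qs = 3·317 - 788 = 163.
Producer surplus without the control is ½ · (430 - 788/3) · 502 = 126002/3.
With the ceiling, producers sell 163 units at 317, so PS = ½ · (317 - 788/3) · 163 = 26569/6.
Change in producer surplus = 26569/6 - 126002/3 = -37572.5.

-37572.5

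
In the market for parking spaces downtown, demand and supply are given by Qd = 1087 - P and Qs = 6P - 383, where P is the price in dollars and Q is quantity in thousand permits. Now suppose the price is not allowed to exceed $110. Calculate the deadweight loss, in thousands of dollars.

210000

Without the control the market clears where 1087 - P = 6P - 383, i.e. P* = 210 and Q* = 877.
Since 110 < 210, the ceiling is binding.
At P = 110: Qd = 1087 - 110 = 977 and Qs = 6·110 - 383 = 277.
Quantity traded falls to 277. At Q = 277 the demand price is 1087 - 277 = 810 and the supply price is (383 + 277)/6 = 110.
Deadweight loss = ½ · (810 - 110) · (877 - 277) = ½ · 700 · 600 = 210000.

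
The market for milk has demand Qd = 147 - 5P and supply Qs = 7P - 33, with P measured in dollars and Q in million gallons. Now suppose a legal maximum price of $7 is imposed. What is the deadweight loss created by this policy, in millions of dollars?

537.6

Without the control the market clears where 147 - 5P = 7P - 33, i.e. P* = 15 and Q* = 72.
The ceiling of 7 is below the equilibrium price 15, so it binds.
At P = 7: Qd = 147 - 5·7 = 112 and Qs = 7·7 - 33 = 16.
Quantity traded falls to 16. At Q = 16 the demand price is (147 - 16)/5 = 26.2 and the supply price is (33 + 16)/7 = 7.
Deadweight loss = ½ · (26.2 - 7) · (72 - 16) = ½ · 19.2 · 56 = 537.6.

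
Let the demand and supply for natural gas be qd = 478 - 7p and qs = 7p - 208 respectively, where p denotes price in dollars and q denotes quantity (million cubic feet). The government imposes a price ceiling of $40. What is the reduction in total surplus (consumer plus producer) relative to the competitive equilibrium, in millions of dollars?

567

Setting quantity demanded equal to quantity supplied, 478 - 7p = 7p - 208, gives p* = 49 and q* = 135.
Since 40 < 49, the ceiling is binding.
At p = 40: qd = 478 - 7·40 = 198 and qs = 7·40 - 208 = 72.
Quantity traded falls to 72. At q = 72 the demand price is (478 - 72)/7 = 58 and the supply price is (208 + 72)/7 = 40.
Deadweight loss = ½ · (58 - 40) · (135 - 72) = ½ · 18 · 63 = 567.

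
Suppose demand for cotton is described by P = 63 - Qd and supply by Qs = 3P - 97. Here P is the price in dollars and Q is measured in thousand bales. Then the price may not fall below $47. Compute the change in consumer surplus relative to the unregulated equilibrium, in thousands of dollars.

-136.5

Rearranging demand gives Qd = 63 - P. Setting quantity demanded equal to quantity supplied, 63 - P = 3P - 97, gives P* = 40 and Q* = 23.
Because the floor (47) lies above the market-clearing price, it is binding.
At P = 47: Qd = 63 - 47 = 16 and Qs = 3·47 - 97 = 44.
Consumer surplus without the control is ½ · (63 - 40) · 23 = 264.5.
With the floor, consumers buy 16 units at 47, so CS = ½ · (63 - 47) · 16 = 128.
Change in consumer surplus = 128 - 264.5 = -136.5.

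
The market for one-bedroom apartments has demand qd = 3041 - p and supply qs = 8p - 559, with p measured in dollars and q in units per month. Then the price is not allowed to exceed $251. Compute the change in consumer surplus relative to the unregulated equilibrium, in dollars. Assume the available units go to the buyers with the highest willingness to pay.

Setting quantity demanded equal to quantity supplied, 3041 - p = 8p - 559, gives p* = 400 and q* = 2641.
Since 251 < 400, the ceiling is binding.
At p = 251: qd = 3041 - 251 = 2790 and qs = 8·251 - 559 = 1449.
Consumer surplus without the control is ½ · (3041 - 400) · 2641 = 3487440.5.
With the ceiling, 1449 units are sold at 251 (assume they go to the highest-value buyers). The demand price at q = 1449 is 1592, so CS = ½ · [(3041 - 251) + (1592 - 251)] · 1449 = 2992909.5.
Change in consumer surplus = 2992909.5 - 3487440.5 = -494531.

-494531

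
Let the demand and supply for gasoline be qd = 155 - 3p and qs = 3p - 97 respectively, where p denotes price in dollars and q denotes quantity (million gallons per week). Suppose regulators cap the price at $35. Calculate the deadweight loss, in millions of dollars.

Without the control the market clears where 155 - 3p = 3p - 97, i.e. p* = 42 and q* = 29.
The ceiling of 35 is below the equilibrium price 42, so it binds.
At p = 35: qd = 155 - 3·35 = 50 and qs = 3·35 - 97 = 8.
Quantity traded falls to 8. At q = 8 the demand price is (155 - 8)/3 = 49 and the supply price is (97 + 8)/3 = 35.
Deadweight loss = ½ · (49 - 35) · (29 - 8) = ½ · 14 · 21 = 147.

147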